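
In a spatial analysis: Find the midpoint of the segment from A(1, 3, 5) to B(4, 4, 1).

M = ((x₁+x₂)/2, (y₁+y₂)/2, (z₁+z₂)/2)
  = ((1 + 4)/2, (3 + 4)/2, (5 + 1)/2)
  = (5/2, 7/2, 6/2)
  = (2.5, 3.5, 3)

(2.5, 3.5, 3)


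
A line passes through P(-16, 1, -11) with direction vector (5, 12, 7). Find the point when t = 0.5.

P(t) = P + t·d
  = (-16 + 5·0.5, 1 + 12·0.5, -11 + 7·0.5)
  = (-16 + 2.5, 1 + 6, -11 + 3.5)
  = (-13.5, 7, -7.5)

(-13.5, 7, -7.5)


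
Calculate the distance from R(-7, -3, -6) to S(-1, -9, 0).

d = √[(x₂-x₁)² + (y₂-y₁)² + (z₂-z₁)²]
  = √[6² + (-6)² + 6²]
  = √[36 + 36 + 36]
  = √108
  ≈ 10.39

10.39


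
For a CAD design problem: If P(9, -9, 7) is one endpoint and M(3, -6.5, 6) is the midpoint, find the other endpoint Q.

Q = 2M - P
  = (2·3 - 9, 2·(-6.5) - (-9), 2·6 - 7)
  = (6 - 9, -13 + 9, 12 - 7)
  = (-3, -4, 5)

(-3, -4, 5)


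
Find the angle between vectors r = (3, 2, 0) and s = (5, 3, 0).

r·s = 3·5 + 2·3 + 0·0 = 15 + 6 + 0 = 21
|r| = √(3² + 2² + 0²) = √13 ≈ 3.606
|s| = √(5² + 3² + 0²) = √34 ≈ 5.831
cos θ = (r·s)/(|r||s|) = 21/(3.606·5.831) ≈ 0.9989
θ = arccos(0.9989) ≈ 2.726°

2.726°


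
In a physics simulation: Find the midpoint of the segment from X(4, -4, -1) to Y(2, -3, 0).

M = ((x₁+x₂)/2, (y₁+y₂)/2, (z₁+z₂)/2)
  = ((4 + 2)/2, (-4 - 3)/2, (-1 + 0)/2)
  = (6/2, -7/2, -1/2)
  = (3, -3.5, -0.5)

(3, -3.5, -0.5)


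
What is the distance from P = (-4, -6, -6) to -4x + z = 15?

distance = |a·x₀ + b·y₀ + c·z₀ - d| / √(a² + b² + c²)
  = |(-4)·(-4) + 0·(-6) + 1·(-6) - 15| / √((-4)² + 0² + 1²)
  = |16 + 0 - 6 - 15| / √(16 + 0 + 1)
  = |-5| / √17
  = 5 / 4.123
  ≈ 1.213

1.213


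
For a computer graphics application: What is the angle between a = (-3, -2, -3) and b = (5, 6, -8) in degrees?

a·b = (-3)·5 + (-2)·6 + (-3)·(-8) = -15 - 12 + 24 = -3
|a| = √((-3)² + (-2)² + (-3)²) = √22 ≈ 4.69
|b| = √(5² + 6² + (-8)²) = √125 ≈ 11.18
cos θ = (a·b)/(|a||b|) = -3/(4.69·11.18) ≈ -0.05721
θ = arccos(-0.05721) ≈ 93.28°

93.28°


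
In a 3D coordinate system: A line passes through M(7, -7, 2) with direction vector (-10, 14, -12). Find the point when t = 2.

P(t) = M + t·d
  = (7 + (-10)·2, -7 + 14·2, 2 + (-12)·2)
  = (7 - 20, -7 + 28, 2 - 24)
  = (-13, 21, -22)

(-13, 21, -22)


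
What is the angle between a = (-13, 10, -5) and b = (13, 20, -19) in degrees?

a·b = (-13)·13 + 10·20 + (-5)·(-19) = -169 + 200 + 95 = 126
|a| = √((-13)² + 10² + (-5)²) = √294 ≈ 17.15
|b| = √(13² + 20² + (-19)²) = √930 ≈ 30.5
cos θ = (a·b)/(|a||b|) = 126/(17.15·30.5) ≈ 0.241
θ = arccos(0.241) ≈ 76.06°

76.06°


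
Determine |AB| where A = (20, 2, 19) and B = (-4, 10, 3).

d = √[(x₂-x₁)² + (y₂-y₁)² + (z₂-z₁)²]
  = √[(-24)² + 8² + (-16)²]
  = √[576 + 64 + 256]
  = √896
  ≈ 29.93

29.93


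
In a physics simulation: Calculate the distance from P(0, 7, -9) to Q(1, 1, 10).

d = √[(x₂-x₁)² + (y₂-y₁)² + (z₂-z₁)²]
  = √[1² + (-6)² + 19²]
  = √[1 + 36 + 361]
  = √398
  ≈ 19.95

19.95


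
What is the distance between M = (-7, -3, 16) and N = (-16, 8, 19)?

d = √[(x₂-x₁)² + (y₂-y₁)² + (z₂-z₁)²]
  = √[(-9)² + 11² + 3²]
  = √[81 + 121 + 9]
  = √211
  ≈ 14.53

14.53


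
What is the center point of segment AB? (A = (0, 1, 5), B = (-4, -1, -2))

M = ((x₁+x₂)/2, (y₁+y₂)/2, (z₁+z₂)/2)
  = ((0 - 4)/2, (1 - 1)/2, (5 - 2)/2)
  = (-4/2, 0/2, 3/2)
  = (-2, 0, 1.5)

(-2, 0, 1.5)


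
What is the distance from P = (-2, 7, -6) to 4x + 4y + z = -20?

distance = |a·x₀ + b·y₀ + c·z₀ - d| / √(a² + b² + c²)
  = |4·(-2) + 4·7 + 1·(-6) - (-20)| / √(4² + 4² + 1²)
  = |-8 + 28 - 6 + 20| / √(16 + 16 + 1)
  = |34| / √33
  = 34 / 5.745
  ≈ 5.919

5.919


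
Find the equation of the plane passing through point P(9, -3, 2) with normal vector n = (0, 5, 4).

The plane through P with normal n = (a, b, c) satisfies n·(r - P) = 0,
i.e. ax + by + cz = a·x₀ + b·y₀ + c·z₀.
d = 0·9 + 5·(-3) + 4·2
  = 0 - 15 + 8
  = -7
Equation: 5y + 4z = -7

5y + 4z = -7


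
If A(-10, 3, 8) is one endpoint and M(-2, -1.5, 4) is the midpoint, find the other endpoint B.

B = 2M - A
  = (2·(-2) - (-10), 2·(-1.5) - 3, 2·4 - 8)
  = (-4 + 10, -3 - 3, 8 - 8)
  = (6, -6, 0)

(6, -6, 0)


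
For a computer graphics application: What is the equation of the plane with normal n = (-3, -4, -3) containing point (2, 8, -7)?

The plane through P with normal n = (a, b, c) satisfies n·(r - P) = 0,
i.e. ax + by + cz = a·x₀ + b·y₀ + c·z₀.
d = (-3)·2 + (-4)·8 + (-3)·(-7)
  = -6 - 32 + 21
  = -17
Equation: -3x - 4y - 3z = -17

-3x - 4y - 3z = -17


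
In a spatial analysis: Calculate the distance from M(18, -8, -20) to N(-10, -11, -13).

d = √[(x₂-x₁)² + (y₂-y₁)² + (z₂-z₁)²]
  = √[(-28)² + (-3)² + 7²]
  = √[784 + 9 + 49]
  = √842
  ≈ 29.02

29.02


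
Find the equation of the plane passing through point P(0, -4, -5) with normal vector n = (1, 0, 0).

The plane through P with normal n = (a, b, c) satisfies n·(r - P) = 0,
i.e. ax + by + cz = a·x₀ + b·y₀ + c·z₀.
d = 1·0 + 0·(-4) + 0·(-5)
  = 0 + 0 + 0
  = 0
Equation: x = 0

x = 0


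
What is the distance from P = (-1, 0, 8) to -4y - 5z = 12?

distance = |a·x₀ + b·y₀ + c·z₀ - d| / √(a² + b² + c²)
  = |0·(-1) + (-4)·0 + (-5)·8 - 12| / √(0² + (-4)² + (-5)²)
  = |0 + 0 - 40 - 12| / √(0 + 16 + 25)
  = |-52| / √41
  = 52 / 6.403
  ≈ 8.121

8.121


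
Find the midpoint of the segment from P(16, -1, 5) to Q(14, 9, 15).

M = ((x₁+x₂)/2, (y₁+y₂)/2, (z₁+z₂)/2)
  = ((16 + 14)/2, (-1 + 9)/2, (5 + 15)/2)
  = (30/2, 8/2, 20/2)
  = (15, 4, 10)

(15, 4, 10)


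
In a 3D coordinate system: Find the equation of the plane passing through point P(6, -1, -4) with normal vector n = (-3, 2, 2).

The plane through P with normal n = (a, b, c) satisfies n·(r - P) = 0,
i.e. ax + by + cz = a·x₀ + b·y₀ + c·z₀.
d = (-3)·6 + 2·(-1) + 2·(-4)
  = -18 - 2 - 8
  = -28
Equation: -3x + 2y + 2z = -28

-3x + 2y + 2z = -28


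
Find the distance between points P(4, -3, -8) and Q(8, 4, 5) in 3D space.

d = √[(x₂-x₁)² + (y₂-y₁)² + (z₂-z₁)²]
  = √[4² + 7² + 13²]
  = √[16 + 49 + 169]
  = √234
  ≈ 15.3

15.3


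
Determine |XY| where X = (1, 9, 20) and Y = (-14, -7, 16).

d = √[(x₂-x₁)² + (y₂-y₁)² + (z₂-z₁)²]
  = √[(-15)² + (-16)² + (-4)²]
  = √[225 + 256 + 16]
  = √497
  ≈ 22.29

22.29


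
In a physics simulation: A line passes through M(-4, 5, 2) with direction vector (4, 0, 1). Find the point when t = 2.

P(t) = M + t·d
  = (-4 + 4·2, 5 + 0·2, 2 + 1·2)
  = (-4 + 8, 5 + 0, 2 + 2)
  = (4, 5, 4)

(4, 5, 4)


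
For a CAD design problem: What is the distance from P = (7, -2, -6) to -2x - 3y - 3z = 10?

distance = |a·x₀ + b·y₀ + c·z₀ - d| / √(a² + b² + c²)
  = |(-2)·7 + (-3)·(-2) + (-3)·(-6) - 10| / √((-2)² + (-3)² + (-3)²)
  = |-14 + 6 + 18 - 10| / √(4 + 9 + 9)
  = |0| / √22
  = 0 / 4.69
  ≈ 0

0


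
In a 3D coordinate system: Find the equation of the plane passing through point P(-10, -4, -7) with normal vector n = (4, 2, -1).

The plane through P with normal n = (a, b, c) satisfies n·(r - P) = 0,
i.e. ax + by + cz = a·x₀ + b·y₀ + c·z₀.
d = 4·(-10) + 2·(-4) + (-1)·(-7)
  = -40 - 8 + 7
  = -41
Equation: 4x + 2y - z = -41

4x + 2y - z = -41


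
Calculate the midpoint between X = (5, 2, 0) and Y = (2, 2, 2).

M = ((x₁+x₂)/2, (y₁+y₂)/2, (z₁+z₂)/2)
  = ((5 + 2)/2, (2 + 2)/2, (0 + 2)/2)
  = (7/2, 4/2, 2/2)
  = (3.5, 2, 1)

(3.5, 2, 1)


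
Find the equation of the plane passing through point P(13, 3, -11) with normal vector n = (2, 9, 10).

The plane through P with normal n = (a, b, c) satisfies n·(r - P) = 0,
i.e. ax + by + cz = a·x₀ + b·y₀ + c·z₀.
d = 2·13 + 9·3 + 10·(-11)
  = 26 + 27 - 110
  = -57
Equation: 2x + 9y + 10z = -57

2x + 9y + 10z = -57


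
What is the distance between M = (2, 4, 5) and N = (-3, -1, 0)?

d = √[(x₂-x₁)² + (y₂-y₁)² + (z₂-z₁)²]
  = √[(-5)² + (-5)² + (-5)²]
  = √[25 + 25 + 25]
  = √75
  ≈ 8.66

8.66


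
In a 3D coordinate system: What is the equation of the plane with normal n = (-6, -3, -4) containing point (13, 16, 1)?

The plane through P with normal n = (a, b, c) satisfies n·(r - P) = 0,
i.e. ax + by + cz = a·x₀ + b·y₀ + c·z₀.
d = (-6)·13 + (-3)·16 + (-4)·1
  = -78 - 48 - 4
  = -130
Equation: -6x - 3y - 4z = -130

-6x - 3y - 4z = -130


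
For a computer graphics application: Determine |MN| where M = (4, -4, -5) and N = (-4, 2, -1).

d = √[(x₂-x₁)² + (y₂-y₁)² + (z₂-z₁)²]
  = √[(-8)² + 6² + 4²]
  = √[64 + 36 + 16]
  = √116
  ≈ 10.77

10.77


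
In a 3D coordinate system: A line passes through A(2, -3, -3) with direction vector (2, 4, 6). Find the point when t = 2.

P(t) = A + t·d
  = (2 + 2·2, -3 + 4·2, -3 + 6·2)
  = (2 + 4, -3 + 8, -3 + 12)
  = (6, 5, 9)

(6, 5, 9)


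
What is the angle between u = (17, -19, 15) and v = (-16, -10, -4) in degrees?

u·v = 17·(-16) + (-19)·(-10) + 15·(-4) = -272 + 190 - 60 = -142
|u| = √(17² + (-19)² + 15²) = √875 ≈ 29.58
|v| = √((-16)² + (-10)² + (-4)²) = √372 ≈ 19.29
cos θ = (u·v)/(|u||v|) = -142/(29.58·19.29) ≈ -0.2489
θ = arccos(-0.2489) ≈ 104.4°

104.4°


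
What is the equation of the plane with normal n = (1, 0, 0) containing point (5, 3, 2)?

The plane through P with normal n = (a, b, c) satisfies n·(r - P) = 0,
i.e. ax + by + cz = a·x₀ + b·y₀ + c·z₀.
d = 1·5 + 0·3 + 0·2
  = 5 + 0 + 0
  = 5
Equation: x = 5

x = 5


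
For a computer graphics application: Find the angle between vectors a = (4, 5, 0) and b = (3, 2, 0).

a·b = 4·3 + 5·2 + 0·0 = 12 + 10 + 0 = 22
|a| = √(4² + 5² + 0²) = √41 ≈ 6.403
|b| = √(3² + 2² + 0²) = √13 ≈ 3.606
cos θ = (a·b)/(|a||b|) = 22/(6.403·3.606) ≈ 0.9529
θ = arccos(0.9529) ≈ 17.65°

17.65°


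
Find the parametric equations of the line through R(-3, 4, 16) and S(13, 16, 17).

Direction vector d = S - R = (13 + 3, 16 - 4, 17 - 16) = (16, 12, 1)
Parametric form r = R + t·d:
x = -3 + 16t, y = 4 + 12t, z = 16 + t

x = -3 + 16t, y = 4 + 12t, z = 16 + t


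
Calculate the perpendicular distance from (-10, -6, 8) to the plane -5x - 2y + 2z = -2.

distance = |a·x₀ + b·y₀ + c·z₀ - d| / √(a² + b² + c²)
  = |(-5)·(-10) + (-2)·(-6) + 2·8 - (-2)| / √((-5)² + (-2)² + 2²)
  = |50 + 12 + 16 + 2| / √(25 + 4 + 4)
  = |80| / √33
  = 80 / 5.745
  ≈ 13.93

13.93


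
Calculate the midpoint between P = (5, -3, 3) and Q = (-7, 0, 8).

M = ((x₁+x₂)/2, (y₁+y₂)/2, (z₁+z₂)/2)
  = ((5 - 7)/2, (-3 + 0)/2, (3 + 8)/2)
  = (-2/2, -3/2, 11/2)
  = (-1, -1.5, 5.5)

(-1, -1.5, 5.5)


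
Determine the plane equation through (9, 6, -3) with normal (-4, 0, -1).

The plane through P with normal n = (a, b, c) satisfies n·(r - P) = 0,
i.e. ax + by + cz = a·x₀ + b·y₀ + c·z₀.
d = (-4)·9 + 0·6 + (-1)·(-3)
  = -36 + 0 + 3
  = -33
Equation: -4x - z = -33

-4x - z = -33


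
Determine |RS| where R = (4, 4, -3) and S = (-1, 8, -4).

d = √[(x₂-x₁)² + (y₂-y₁)² + (z₂-z₁)²]
  = √[(-5)² + 4² + (-1)²]
  = √[25 + 16 + 1]
  = √42
  ≈ 6.481

6.481


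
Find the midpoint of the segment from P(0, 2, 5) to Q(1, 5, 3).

M = ((x₁+x₂)/2, (y₁+y₂)/2, (z₁+z₂)/2)
  = ((0 + 1)/2, (2 + 5)/2, (5 + 3)/2)
  = (1/2, 7/2, 8/2)
  = (0.5, 3.5, 4)

(0.5, 3.5, 4)


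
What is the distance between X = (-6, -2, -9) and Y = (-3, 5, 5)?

d = √[(x₂-x₁)² + (y₂-y₁)² + (z₂-z₁)²]
  = √[3² + 7² + 14²]
  = √[9 + 49 + 196]
  = √254
  ≈ 15.94

15.94


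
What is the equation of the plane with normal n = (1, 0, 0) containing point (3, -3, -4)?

The plane through P with normal n = (a, b, c) satisfies n·(r - P) = 0,
i.e. ax + by + cz = a·x₀ + b·y₀ + c·z₀.
d = 1·3 + 0·(-3) + 0·(-4)
  = 3 + 0 + 0
  = 3
Equation: x = 3

x = 3


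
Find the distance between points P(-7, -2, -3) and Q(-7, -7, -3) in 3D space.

d = √[(x₂-x₁)² + (y₂-y₁)² + (z₂-z₁)²]
  = √[0² + (-5)² + 0²]
  = √[0 + 25 + 0]
  = √25
  ≈ 5

5


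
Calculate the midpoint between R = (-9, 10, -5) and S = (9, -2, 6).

M = ((x₁+x₂)/2, (y₁+y₂)/2, (z₁+z₂)/2)
  = ((-9 + 9)/2, (10 - 2)/2, (-5 + 6)/2)
  = (0/2, 8/2, 1/2)
  = (0, 4, 0.5)

(0, 4, 0.5)


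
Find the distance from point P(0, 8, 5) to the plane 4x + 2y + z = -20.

distance = |a·x₀ + b·y₀ + c·z₀ - d| / √(a² + b² + c²)
  = |4·0 + 2·8 + 1·5 - (-20)| / √(4² + 2² + 1²)
  = |0 + 16 + 5 + 20| / √(16 + 4 + 1)
  = |41| / √21
  = 41 / 4.583
  ≈ 8.947

8.947


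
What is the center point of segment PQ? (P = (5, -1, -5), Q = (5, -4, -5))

M = ((x₁+x₂)/2, (y₁+y₂)/2, (z₁+z₂)/2)
  = ((5 + 5)/2, (-1 - 4)/2, (-5 - 5)/2)
  = (10/2, -5/2, -10/2)
  = (5, -2.5, -5)

(5, -2.5, -5)


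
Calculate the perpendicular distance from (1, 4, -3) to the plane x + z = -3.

distance = |a·x₀ + b·y₀ + c·z₀ - d| / √(a² + b² + c²)
  = |1·1 + 0·4 + 1·(-3) - (-3)| / √(1² + 0² + 1²)
  = |1 + 0 - 3 + 3| / √(1 + 0 + 1)
  = |1| / √2
  = 1 / 1.414
  ≈ 0.7071

0.7071


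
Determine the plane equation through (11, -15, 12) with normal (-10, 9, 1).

The plane through P with normal n = (a, b, c) satisfies n·(r - P) = 0,
i.e. ax + by + cz = a·x₀ + b·y₀ + c·z₀.
d = (-10)·11 + 9·(-15) + 1·12
  = -110 - 135 + 12
  = -233
Equation: -10x + 9y + z = -233

-10x + 9y + z = -233


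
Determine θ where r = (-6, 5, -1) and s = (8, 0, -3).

r·s = (-6)·8 + 5·0 + (-1)·(-3) = -48 + 0 + 3 = -45
|r| = √((-6)² + 5² + (-1)²) = √62 ≈ 7.874
|s| = √(8² + 0² + (-3)²) = √73 ≈ 8.544
cos θ = (r·s)/(|r||s|) = -45/(7.874·8.544) ≈ -0.6689
θ = arccos(-0.6689) ≈ 132°

132°


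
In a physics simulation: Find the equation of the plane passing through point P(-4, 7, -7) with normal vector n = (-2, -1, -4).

The plane through P with normal n = (a, b, c) satisfies n·(r - P) = 0,
i.e. ax + by + cz = a·x₀ + b·y₀ + c·z₀.
d = (-2)·(-4) + (-1)·7 + (-4)·(-7)
  = 8 - 7 + 28
  = 29
Equation: -2x - y - 4z = 29

-2x - y - 4z = 29


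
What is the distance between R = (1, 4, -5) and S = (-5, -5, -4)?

d = √[(x₂-x₁)² + (y₂-y₁)² + (z₂-z₁)²]
  = √[(-6)² + (-9)² + 1²]
  = √[36 + 81 + 1]
  = √118
  ≈ 10.86

10.86


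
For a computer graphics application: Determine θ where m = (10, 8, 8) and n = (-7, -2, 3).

m·n = 10·(-7) + 8·(-2) + 8·3 = -70 - 16 + 24 = -62
|m| = √(10² + 8² + 8²) = √228 ≈ 15.1
|n| = √((-7)² + (-2)² + 3²) = √62 ≈ 7.874
cos θ = (m·n)/(|m||n|) = -62/(15.1·7.874) ≈ -0.5215
θ = arccos(-0.5215) ≈ 121.4°

121.4°


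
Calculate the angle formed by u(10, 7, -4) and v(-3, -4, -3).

u·v = 10·(-3) + 7·(-4) + (-4)·(-3) = -30 - 28 + 12 = -46
|u| = √(10² + 7² + (-4)²) = √165 ≈ 12.85
|v| = √((-3)² + (-4)² + (-3)²) = √34 ≈ 5.831
cos θ = (u·v)/(|u||v|) = -46/(12.85·5.831) ≈ -0.6142
θ = arccos(-0.6142) ≈ 127.9°

127.9°


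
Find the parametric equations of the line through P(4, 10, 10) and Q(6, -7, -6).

Direction vector d = Q - P = (6 - 4, -7 - 10, -6 - 10) = (2, -17, -16)
Parametric form r = P + t·d:
x = 4 + 2t, y = 10 - 17t, z = 10 - 16t

x = 4 + 2t, y = 10 - 17t, z = 10 - 16t


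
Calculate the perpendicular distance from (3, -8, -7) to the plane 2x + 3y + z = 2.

distance = |a·x₀ + b·y₀ + c·z₀ - d| / √(a² + b² + c²)
  = |2·3 + 3·(-8) + 1·(-7) - 2| / √(2² + 3² + 1²)
  = |6 - 24 - 7 - 2| / √(4 + 9 + 1)
  = |-27| / √14
  = 27 / 3.742
  ≈ 7.216

7.216


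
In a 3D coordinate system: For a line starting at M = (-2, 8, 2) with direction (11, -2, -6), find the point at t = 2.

P(t) = M + t·d
  = (-2 + 11·2, 8 + (-2)·2, 2 + (-6)·2)
  = (-2 + 22, 8 - 4, 2 - 12)
  = (20, 4, -10)

(20, 4, -10)


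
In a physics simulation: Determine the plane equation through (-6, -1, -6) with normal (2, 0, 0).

The plane through P with normal n = (a, b, c) satisfies n·(r - P) = 0,
i.e. ax + by + cz = a·x₀ + b·y₀ + c·z₀.
d = 2·(-6) + 0·(-1) + 0·(-6)
  = -12 + 0 + 0
  = -12
Equation: 2x = -12

2x = -12


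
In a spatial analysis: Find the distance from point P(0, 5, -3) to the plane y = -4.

distance = |a·x₀ + b·y₀ + c·z₀ - d| / √(a² + b² + c²)
  = |0·0 + 1·5 + 0·(-3) - (-4)| / √(0² + 1² + 0²)
  = |0 + 5 + 0 + 4| / √(0 + 1 + 0)
  = |9| / √1
  = 9 / 1
  ≈ 9

9


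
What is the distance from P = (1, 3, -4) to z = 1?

distance = |a·x₀ + b·y₀ + c·z₀ - d| / √(a² + b² + c²)
  = |0·1 + 0·3 + 1·(-4) - 1| / √(0² + 0² + 1²)
  = |0 + 0 - 4 - 1| / √(0 + 0 + 1)
  = |-5| / √1
  = 5 / 1
  ≈ 5

5


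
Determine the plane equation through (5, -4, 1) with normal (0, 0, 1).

The plane through P with normal n = (a, b, c) satisfies n·(r - P) = 0,
i.e. ax + by + cz = a·x₀ + b·y₀ + c·z₀.
d = 0·5 + 0·(-4) + 1·1
  = 0 + 0 + 1
  = 1
Equation: z = 1

z = 1


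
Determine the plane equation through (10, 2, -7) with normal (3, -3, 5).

The plane through P with normal n = (a, b, c) satisfies n·(r - P) = 0,
i.e. ax + by + cz = a·x₀ + b·y₀ + c·z₀.
d = 3·10 + (-3)·2 + 5·(-7)
  = 30 - 6 - 35
  = -11
Equation: 3x - 3y + 5z = -11

3x - 3y + 5z = -11


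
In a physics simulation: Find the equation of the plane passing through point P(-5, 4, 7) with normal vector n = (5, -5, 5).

The plane through P with normal n = (a, b, c) satisfies n·(r - P) = 0,
i.e. ax + by + cz = a·x₀ + b·y₀ + c·z₀.
d = 5·(-5) + (-5)·4 + 5·7
  = -25 - 20 + 35
  = -10
Equation: 5x - 5y + 5z = -10

5x - 5y + 5z = -10


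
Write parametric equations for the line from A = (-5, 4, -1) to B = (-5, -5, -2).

Direction vector d = B - A = (-5 + 5, -5 - 4, -2 + 1) = (0, -9, -1)
Parametric form r = A + t·d:
x = -5, y = 4 - 9t, z = -1 - t

x = -5, y = 4 - 9t, z = -1 - t


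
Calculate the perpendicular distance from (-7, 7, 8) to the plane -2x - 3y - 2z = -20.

distance = |a·x₀ + b·y₀ + c·z₀ - d| / √(a² + b² + c²)
  = |(-2)·(-7) + (-3)·7 + (-2)·8 - (-20)| / √((-2)² + (-3)² + (-2)²)
  = |14 - 21 - 16 + 20| / √(4 + 9 + 4)
  = |-3| / √17
  = 3 / 4.123
  ≈ 0.7276

0.7276


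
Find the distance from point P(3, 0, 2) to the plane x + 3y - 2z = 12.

distance = |a·x₀ + b·y₀ + c·z₀ - d| / √(a² + b² + c²)
  = |1·3 + 3·0 + (-2)·2 - 12| / √(1² + 3² + (-2)²)
  = |3 + 0 - 4 - 12| / √(1 + 9 + 4)
  = |-13| / √14
  = 13 / 3.742
  ≈ 3.474

3.474


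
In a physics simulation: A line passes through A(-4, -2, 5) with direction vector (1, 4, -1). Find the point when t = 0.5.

P(t) = A + t·d
  = (-4 + 1·0.5, -2 + 4·0.5, 5 + (-1)·0.5)
  = (-4 + 0.5, -2 + 2, 5 - 0.5)
  = (-3.5, 0, 4.5)

(-3.5, 0, 4.5)


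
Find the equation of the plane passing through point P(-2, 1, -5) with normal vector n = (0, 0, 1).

The plane through P with normal n = (a, b, c) satisfies n·(r - P) = 0,
i.e. ax + by + cz = a·x₀ + b·y₀ + c·z₀.
d = 0·(-2) + 0·1 + 1·(-5)
  = 0 + 0 - 5
  = -5
Equation: z = -5

z = -5


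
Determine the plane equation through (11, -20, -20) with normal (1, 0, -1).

The plane through P with normal n = (a, b, c) satisfies n·(r - P) = 0,
i.e. ax + by + cz = a·x₀ + b·y₀ + c·z₀.
d = 1·11 + 0·(-20) + (-1)·(-20)
  = 11 + 0 + 20
  = 31
Equation: x - z = 31

x - z = 31


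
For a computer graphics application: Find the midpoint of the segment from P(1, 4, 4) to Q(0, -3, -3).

M = ((x₁+x₂)/2, (y₁+y₂)/2, (z₁+z₂)/2)
  = ((1 + 0)/2, (4 - 3)/2, (4 - 3)/2)
  = (1/2, 1/2, 1/2)
  = (0.5, 0.5, 0.5)

(0.5, 0.5, 0.5)


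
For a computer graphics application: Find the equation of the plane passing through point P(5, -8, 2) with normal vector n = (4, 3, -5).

The plane through P with normal n = (a, b, c) satisfies n·(r - P) = 0,
i.e. ax + by + cz = a·x₀ + b·y₀ + c·z₀.
d = 4·5 + 3·(-8) + (-5)·2
  = 20 - 24 - 10
  = -14
Equation: 4x + 3y - 5z = -14

4x + 3y - 5z = -14


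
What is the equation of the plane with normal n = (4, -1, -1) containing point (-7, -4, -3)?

The plane through P with normal n = (a, b, c) satisfies n·(r - P) = 0,
i.e. ax + by + cz = a·x₀ + b·y₀ + c·z₀.
d = 4·(-7) + (-1)·(-4) + (-1)·(-3)
  = -28 + 4 + 3
  = -21
Equation: 4x - y - z = -21

4x - y - z = -21


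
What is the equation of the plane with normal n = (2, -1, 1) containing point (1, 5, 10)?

The plane through P with normal n = (a, b, c) satisfies n·(r - P) = 0,
i.e. ax + by + cz = a·x₀ + b·y₀ + c·z₀.
d = 2·1 + (-1)·5 + 1·10
  = 2 - 5 + 10
  = 7
Equation: 2x - y + z = 7

2x - y + z = 7


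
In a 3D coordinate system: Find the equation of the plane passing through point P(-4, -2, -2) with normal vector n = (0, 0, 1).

The plane through P with normal n = (a, b, c) satisfies n·(r - P) = 0,
i.e. ax + by + cz = a·x₀ + b·y₀ + c·z₀.
d = 0·(-4) + 0·(-2) + 1·(-2)
  = 0 + 0 - 2
  = -2
Equation: z = -2

z = -2


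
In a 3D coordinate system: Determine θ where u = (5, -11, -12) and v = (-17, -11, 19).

u·v = 5·(-17) + (-11)·(-11) + (-12)·19 = -85 + 121 - 228 = -192
|u| = √(5² + (-11)² + (-12)²) = √290 ≈ 17.03
|v| = √((-17)² + (-11)² + 19²) = √771 ≈ 27.77
cos θ = (u·v)/(|u||v|) = -192/(17.03·27.77) ≈ -0.406
θ = arccos(-0.406) ≈ 114°

114°


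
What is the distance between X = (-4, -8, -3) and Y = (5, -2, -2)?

d = √[(x₂-x₁)² + (y₂-y₁)² + (z₂-z₁)²]
  = √[9² + 6² + 1²]
  = √[81 + 36 + 1]
  = √118
  ≈ 10.86

10.86


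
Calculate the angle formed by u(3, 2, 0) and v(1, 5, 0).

u·v = 3·1 + 2·5 + 0·0 = 3 + 10 + 0 = 13
|u| = √(3² + 2² + 0²) = √13 ≈ 3.606
|v| = √(1² + 5² + 0²) = √26 ≈ 5.099
cos θ = (u·v)/(|u||v|) = 13/(3.606·5.099) ≈ 0.7071
θ = arccos(0.7071) ≈ 45°

45°


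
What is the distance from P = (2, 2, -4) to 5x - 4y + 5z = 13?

distance = |a·x₀ + b·y₀ + c·z₀ - d| / √(a² + b² + c²)
  = |5·2 + (-4)·2 + 5·(-4) - 13| / √(5² + (-4)² + 5²)
  = |10 - 8 - 20 - 13| / √(25 + 16 + 25)
  = |-31| / √66
  = 31 / 8.124
  ≈ 3.816

3.816


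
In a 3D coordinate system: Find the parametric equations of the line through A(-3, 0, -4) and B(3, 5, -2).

Direction vector d = B - A = (3 + 3, 5 + 0, -2 + 4) = (6, 5, 2)
Parametric form r = A + t·d:
x = -3 + 6t, y = 0 + 5t, z = -4 + 2t

x = -3 + 6t, y = 0 + 5t, z = -4 + 2t


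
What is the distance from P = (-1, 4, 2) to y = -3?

distance = |a·x₀ + b·y₀ + c·z₀ - d| / √(a² + b² + c²)
  = |0·(-1) + 1·4 + 0·2 - (-3)| / √(0² + 1² + 0²)
  = |0 + 4 + 0 + 3| / √(0 + 1 + 0)
  = |7| / √1
  = 7 / 1
  ≈ 7

7


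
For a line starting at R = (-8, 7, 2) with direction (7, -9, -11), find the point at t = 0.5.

P(t) = R + t·d
  = (-8 + 7·0.5, 7 + (-9)·0.5, 2 + (-11)·0.5)
  = (-8 + 3.5, 7 - 4.5, 2 - 5.5)
  = (-4.5, 2.5, -3.5)

(-4.5, 2.5, -3.5)


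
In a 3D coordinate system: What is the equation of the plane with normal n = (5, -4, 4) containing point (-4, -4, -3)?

The plane through P with normal n = (a, b, c) satisfies n·(r - P) = 0,
i.e. ax + by + cz = a·x₀ + b·y₀ + c·z₀.
d = 5·(-4) + (-4)·(-4) + 4·(-3)
  = -20 + 16 - 12
  = -16
Equation: 5x - 4y + 4z = -16

5x - 4y + 4z = -16


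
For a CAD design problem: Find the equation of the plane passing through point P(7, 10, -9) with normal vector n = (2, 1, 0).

The plane through P with normal n = (a, b, c) satisfies n·(r - P) = 0,
i.e. ax + by + cz = a·x₀ + b·y₀ + c·z₀.
d = 2·7 + 1·10 + 0·(-9)
  = 14 + 10 + 0
  = 24
Equation: 2x + y = 24

2x + y = 24


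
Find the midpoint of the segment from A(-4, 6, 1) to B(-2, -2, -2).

M = ((x₁+x₂)/2, (y₁+y₂)/2, (z₁+z₂)/2)
  = ((-4 - 2)/2, (6 - 2)/2, (1 - 2)/2)
  = (-6/2, 4/2, -1/2)
  = (-3, 2, -0.5)

(-3, 2, -0.5)


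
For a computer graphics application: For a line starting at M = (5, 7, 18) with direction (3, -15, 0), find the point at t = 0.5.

P(t) = M + t·d
  = (5 + 3·0.5, 7 + (-15)·0.5, 18 + 0·0.5)
  = (5 + 1.5, 7 - 7.5, 18 + 0)
  = (6.5, -0.5, 18)

(6.5, -0.5, 18)


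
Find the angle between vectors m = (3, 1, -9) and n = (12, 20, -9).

m·n = 3·12 + 1·20 + (-9)·(-9) = 36 + 20 + 81 = 137
|m| = √(3² + 1² + (-9)²) = √91 ≈ 9.539
|n| = √(12² + 20² + (-9)²) = √625 ≈ 25
cos θ = (m·n)/(|m||n|) = 137/(9.539·25) ≈ 0.5745
θ = arccos(0.5745) ≈ 54.94°

54.94°


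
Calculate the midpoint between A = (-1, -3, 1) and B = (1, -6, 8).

M = ((x₁+x₂)/2, (y₁+y₂)/2, (z₁+z₂)/2)
  = ((-1 + 1)/2, (-3 - 6)/2, (1 + 8)/2)
  = (0/2, -9/2, 9/2)
  = (0, -4.5, 4.5)

(0, -4.5, 4.5)


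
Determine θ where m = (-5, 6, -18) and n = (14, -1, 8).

m·n = (-5)·14 + 6·(-1) + (-18)·8 = -70 - 6 - 144 = -220
|m| = √((-5)² + 6² + (-18)²) = √385 ≈ 19.62
|n| = √(14² + (-1)² + 8²) = √261 ≈ 16.16
cos θ = (m·n)/(|m||n|) = -220/(19.62·16.16) ≈ -0.694
θ = arccos(-0.694) ≈ 133.9°

133.9°


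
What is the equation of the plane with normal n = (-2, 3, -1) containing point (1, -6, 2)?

The plane through P with normal n = (a, b, c) satisfies n·(r - P) = 0,
i.e. ax + by + cz = a·x₀ + b·y₀ + c·z₀.
d = (-2)·1 + 3·(-6) + (-1)·2
  = -2 - 18 - 2
  = -22
Equation: -2x + 3y - z = -22

-2x + 3y - z = -22


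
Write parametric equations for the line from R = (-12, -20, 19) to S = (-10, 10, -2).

Direction vector d = S - R = (-10 + 12, 10 + 20, -2 - 19) = (2, 30, -21)
Parametric form r = R + t·d:
x = -12 + 2t, y = -20 + 30t, z = 19 - 21t

x = -12 + 2t, y = -20 + 30t, z = 19 - 21t


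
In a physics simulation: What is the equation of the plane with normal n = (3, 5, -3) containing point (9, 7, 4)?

The plane through P with normal n = (a, b, c) satisfies n·(r - P) = 0,
i.e. ax + by + cz = a·x₀ + b·y₀ + c·z₀.
d = 3·9 + 5·7 + (-3)·4
  = 27 + 35 - 12
  = 50
Equation: 3x + 5y - 3z = 50

3x + 5y - 3z = 50


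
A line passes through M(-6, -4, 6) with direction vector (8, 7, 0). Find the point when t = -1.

P(t) = M + t·d
  = (-6 + 8·(-1), -4 + 7·(-1), 6 + 0·(-1))
  = (-6 - 8, -4 - 7, 6 + 0)
  = (-14, -11, 6)

(-14, -11, 6)


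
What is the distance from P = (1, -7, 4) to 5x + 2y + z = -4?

distance = |a·x₀ + b·y₀ + c·z₀ - d| / √(a² + b² + c²)
  = |5·1 + 2·(-7) + 1·4 - (-4)| / √(5² + 2² + 1²)
  = |5 - 14 + 4 + 4| / √(25 + 4 + 1)
  = |-1| / √30
  = 1 / 5.477
  ≈ 0.1826

0.1826


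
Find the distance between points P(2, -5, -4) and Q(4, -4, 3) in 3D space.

d = √[(x₂-x₁)² + (y₂-y₁)² + (z₂-z₁)²]
  = √[2² + 1² + 7²]
  = √[4 + 1 + 49]
  = √54
  ≈ 7.348

7.348


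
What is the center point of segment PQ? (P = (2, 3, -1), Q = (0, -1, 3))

M = ((x₁+x₂)/2, (y₁+y₂)/2, (z₁+z₂)/2)
  = ((2 + 0)/2, (3 - 1)/2, (-1 + 3)/2)
  = (2/2, 2/2, 2/2)
  = (1, 1, 1)

(1, 1, 1)


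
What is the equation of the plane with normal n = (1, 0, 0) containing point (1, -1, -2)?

The plane through P with normal n = (a, b, c) satisfies n·(r - P) = 0,
i.e. ax + by + cz = a·x₀ + b·y₀ + c·z₀.
d = 1·1 + 0·(-1) + 0·(-2)
  = 1 + 0 + 0
  = 1
Equation: x = 1

x = 1


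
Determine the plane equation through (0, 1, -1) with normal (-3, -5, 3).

The plane through P with normal n = (a, b, c) satisfies n·(r - P) = 0,
i.e. ax + by + cz = a·x₀ + b·y₀ + c·z₀.
d = (-3)·0 + (-5)·1 + 3·(-1)
  = 0 - 5 - 3
  = -8
Equation: -3x - 5y + 3z = -8

-3x - 5y + 3z = -8


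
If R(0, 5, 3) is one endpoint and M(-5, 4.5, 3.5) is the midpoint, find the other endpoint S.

S = 2M - R
  = (2·(-5) - 0, 2·4.5 - 5, 2·3.5 - 3)
  = (-10 + 0, 9 - 5, 7 - 3)
  = (-10, 4, 4)

(-10, 4, 4)


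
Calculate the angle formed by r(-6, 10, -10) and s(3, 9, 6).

r·s = (-6)·3 + 10·9 + (-10)·6 = -18 + 90 - 60 = 12
|r| = √((-6)² + 10² + (-10)²) = √236 ≈ 15.36
|s| = √(3² + 9² + 6²) = √126 ≈ 11.22
cos θ = (r·s)/(|r||s|) = 12/(15.36·11.22) ≈ 0.06959
θ = arccos(0.06959) ≈ 86.01°

86.01°


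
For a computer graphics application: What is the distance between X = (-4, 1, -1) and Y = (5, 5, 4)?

d = √[(x₂-x₁)² + (y₂-y₁)² + (z₂-z₁)²]
  = √[9² + 4² + 5²]
  = √[81 + 16 + 25]
  = √122
  ≈ 11.05

11.05


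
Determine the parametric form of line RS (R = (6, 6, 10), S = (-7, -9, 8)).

Direction vector d = S - R = (-7 - 6, -9 - 6, 8 - 10) = (-13, -15, -2)
Parametric form r = R + t·d:
x = 6 - 13t, y = 6 - 15t, z = 10 - 2t

x = 6 - 13t, y = 6 - 15t, z = 10 - 2t


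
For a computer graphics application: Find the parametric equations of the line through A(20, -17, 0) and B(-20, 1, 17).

Direction vector d = B - A = (-20 - 20, 1 + 17, 17 + 0) = (-40, 18, 17)
Parametric form r = A + t·d:
x = 20 - 40t, y = -17 + 18t, z = 0 + 17t

x = 20 - 40t, y = -17 + 18t, z = 0 + 17t


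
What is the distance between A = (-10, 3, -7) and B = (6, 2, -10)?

d = √[(x₂-x₁)² + (y₂-y₁)² + (z₂-z₁)²]
  = √[16² + (-1)² + (-3)²]
  = √[256 + 1 + 9]
  = √266
  ≈ 16.31

16.31


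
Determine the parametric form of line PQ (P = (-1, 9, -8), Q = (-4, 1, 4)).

Direction vector d = Q - P = (-4 + 1, 1 - 9, 4 + 8) = (-3, -8, 12)
Parametric form r = P + t·d:
x = -1 - 3t, y = 9 - 8t, z = -8 + 12t

x = -1 - 3t, y = 9 - 8t, z = -8 + 12t


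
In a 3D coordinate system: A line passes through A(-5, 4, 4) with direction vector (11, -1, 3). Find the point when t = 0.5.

P(t) = A + t·d
  = (-5 + 11·0.5, 4 + (-1)·0.5, 4 + 3·0.5)
  = (-5 + 5.5, 4 - 0.5, 4 + 1.5)
  = (0.5, 3.5, 5.5)

(0.5, 3.5, 5.5)


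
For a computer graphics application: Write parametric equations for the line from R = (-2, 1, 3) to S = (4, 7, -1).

Direction vector d = S - R = (4 + 2, 7 - 1, -1 - 3) = (6, 6, -4)
Parametric form r = R + t·d:
x = -2 + 6t, y = 1 + 6t, z = 3 - 4t

x = -2 + 6t, y = 1 + 6t, z = 3 - 4t


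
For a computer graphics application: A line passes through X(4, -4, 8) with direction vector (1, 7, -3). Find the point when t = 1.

P(t) = X + t·d
  = (4 + 1·1, -4 + 7·1, 8 + (-3)·1)
  = (4 + 1, -4 + 7, 8 - 3)
  = (5, 3, 5)

(5, 3, 5)


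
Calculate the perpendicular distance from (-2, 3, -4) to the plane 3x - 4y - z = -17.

distance = |a·x₀ + b·y₀ + c·z₀ - d| / √(a² + b² + c²)
  = |3·(-2) + (-4)·3 + (-1)·(-4) - (-17)| / √(3² + (-4)² + (-1)²)
  = |-6 - 12 + 4 + 17| / √(9 + 16 + 1)
  = |3| / √26
  = 3 / 5.099
  ≈ 0.5883

0.5883


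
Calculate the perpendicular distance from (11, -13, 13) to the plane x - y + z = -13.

distance = |a·x₀ + b·y₀ + c·z₀ - d| / √(a² + b² + c²)
  = |1·11 + (-1)·(-13) + 1·13 - (-13)| / √(1² + (-1)² + 1²)
  = |11 + 13 + 13 + 13| / √(1 + 1 + 1)
  = |50| / √3
  = 50 / 1.732
  ≈ 28.87

28.87


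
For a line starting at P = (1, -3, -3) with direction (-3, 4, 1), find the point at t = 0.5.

P(t) = P + t·d
  = (1 + (-3)·0.5, -3 + 4·0.5, -3 + 1·0.5)
  = (1 - 1.5, -3 + 2, -3 + 0.5)
  = (-0.5, -1, -2.5)

(-0.5, -1, -2.5)


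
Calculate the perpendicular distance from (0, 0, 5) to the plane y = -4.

distance = |a·x₀ + b·y₀ + c·z₀ - d| / √(a² + b² + c²)
  = |0·0 + 1·0 + 0·5 - (-4)| / √(0² + 1² + 0²)
  = |0 + 0 + 0 + 4| / √(0 + 1 + 0)
  = |4| / √1
  = 4 / 1
  ≈ 4

4


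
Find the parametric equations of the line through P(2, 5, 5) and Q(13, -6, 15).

Direction vector d = Q - P = (13 - 2, -6 - 5, 15 - 5) = (11, -11, 10)
Parametric form r = P + t·d:
x = 2 + 11t, y = 5 - 11t, z = 5 + 10t

x = 2 + 11t, y = 5 - 11t, z = 5 + 10t


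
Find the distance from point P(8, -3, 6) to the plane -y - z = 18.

distance = |a·x₀ + b·y₀ + c·z₀ - d| / √(a² + b² + c²)
  = |0·8 + (-1)·(-3) + (-1)·6 - 18| / √(0² + (-1)² + (-1)²)
  = |0 + 3 - 6 - 18| / √(0 + 1 + 1)
  = |-21| / √2
  = 21 / 1.414
  ≈ 14.85

14.85


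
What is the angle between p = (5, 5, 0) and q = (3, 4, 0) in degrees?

p·q = 5·3 + 5·4 + 0·0 = 15 + 20 + 0 = 35
|p| = √(5² + 5² + 0²) = √50 ≈ 7.071
|q| = √(3² + 4² + 0²) = √25 ≈ 5
cos θ = (p·q)/(|p||q|) = 35/(7.071·5) ≈ 0.9899
θ = arccos(0.9899) ≈ 8.13°

8.13°


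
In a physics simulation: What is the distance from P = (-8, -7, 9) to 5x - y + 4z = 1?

distance = |a·x₀ + b·y₀ + c·z₀ - d| / √(a² + b² + c²)
  = |5·(-8) + (-1)·(-7) + 4·9 - 1| / √(5² + (-1)² + 4²)
  = |-40 + 7 + 36 - 1| / √(25 + 1 + 16)
  = |2| / √42
  = 2 / 6.481
  ≈ 0.3086

0.3086


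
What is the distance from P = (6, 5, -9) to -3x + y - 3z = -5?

distance = |a·x₀ + b·y₀ + c·z₀ - d| / √(a² + b² + c²)
  = |(-3)·6 + 1·5 + (-3)·(-9) - (-5)| / √((-3)² + 1² + (-3)²)
  = |-18 + 5 + 27 + 5| / √(9 + 1 + 9)
  = |19| / √19
  = 19 / 4.359
  ≈ 4.359

4.359


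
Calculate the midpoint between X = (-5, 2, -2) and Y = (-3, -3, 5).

M = ((x₁+x₂)/2, (y₁+y₂)/2, (z₁+z₂)/2)
  = ((-5 - 3)/2, (2 - 3)/2, (-2 + 5)/2)
  = (-8/2, -1/2, 3/2)
  = (-4, -0.5, 1.5)

(-4, -0.5, 1.5)


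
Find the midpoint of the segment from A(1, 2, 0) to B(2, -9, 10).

M = ((x₁+x₂)/2, (y₁+y₂)/2, (z₁+z₂)/2)
  = ((1 + 2)/2, (2 - 9)/2, (0 + 10)/2)
  = (3/2, -7/2, 10/2)
  = (1.5, -3.5, 5)

(1.5, -3.5, 5)


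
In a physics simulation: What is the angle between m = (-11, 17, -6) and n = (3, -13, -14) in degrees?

m·n = (-11)·3 + 17·(-13) + (-6)·(-14) = -33 - 221 + 84 = -170
|m| = √((-11)² + 17² + (-6)²) = √446 ≈ 21.12
|n| = √(3² + (-13)² + (-14)²) = √374 ≈ 19.34
cos θ = (m·n)/(|m||n|) = -170/(21.12·19.34) ≈ -0.4162
θ = arccos(-0.4162) ≈ 114.6°

114.6°


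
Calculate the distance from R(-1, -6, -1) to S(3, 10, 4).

d = √[(x₂-x₁)² + (y₂-y₁)² + (z₂-z₁)²]
  = √[4² + 16² + 5²]
  = √[16 + 256 + 25]
  = √297
  ≈ 17.23

17.23


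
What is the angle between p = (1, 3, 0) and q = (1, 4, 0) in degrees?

p·q = 1·1 + 3·4 + 0·0 = 1 + 12 + 0 = 13
|p| = √(1² + 3² + 0²) = √10 ≈ 3.162
|q| = √(1² + 4² + 0²) = √17 ≈ 4.123
cos θ = (p·q)/(|p||q|) = 13/(3.162·4.123) ≈ 0.9971
θ = arccos(0.9971) ≈ 4.399°

4.399°


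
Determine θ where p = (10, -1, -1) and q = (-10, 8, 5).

p·q = 10·(-10) + (-1)·8 + (-1)·5 = -100 - 8 - 5 = -113
|p| = √(10² + (-1)² + (-1)²) = √102 ≈ 10.1
|q| = √((-10)² + 8² + 5²) = √189 ≈ 13.75
cos θ = (p·q)/(|p||q|) = -113/(10.1·13.75) ≈ -0.8139
θ = arccos(-0.8139) ≈ 144.5°

144.5°


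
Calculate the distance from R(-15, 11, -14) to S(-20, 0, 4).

d = √[(x₂-x₁)² + (y₂-y₁)² + (z₂-z₁)²]
  = √[(-5)² + (-11)² + 18²]
  = √[25 + 121 + 324]
  = √470
  ≈ 21.68

21.68


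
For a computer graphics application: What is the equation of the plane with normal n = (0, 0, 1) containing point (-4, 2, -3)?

The plane through P with normal n = (a, b, c) satisfies n·(r - P) = 0,
i.e. ax + by + cz = a·x₀ + b·y₀ + c·z₀.
d = 0·(-4) + 0·2 + 1·(-3)
  = 0 + 0 - 3
  = -3
Equation: z = -3

z = -3


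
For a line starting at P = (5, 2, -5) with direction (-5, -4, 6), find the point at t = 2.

P(t) = P + t·d
  = (5 + (-5)·2, 2 + (-4)·2, -5 + 6·2)
  = (5 - 10, 2 - 8, -5 + 12)
  = (-5, -6, 7)

(-5, -6, 7)


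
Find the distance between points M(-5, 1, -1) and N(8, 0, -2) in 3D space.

d = √[(x₂-x₁)² + (y₂-y₁)² + (z₂-z₁)²]
  = √[13² + (-1)² + (-1)²]
  = √[169 + 1 + 1]
  = √171
  ≈ 13.08

13.08


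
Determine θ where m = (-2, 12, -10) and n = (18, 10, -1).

m·n = (-2)·18 + 12·10 + (-10)·(-1) = -36 + 120 + 10 = 94
|m| = √((-2)² + 12² + (-10)²) = √248 ≈ 15.75
|n| = √(18² + 10² + (-1)²) = √425 ≈ 20.62
cos θ = (m·n)/(|m||n|) = 94/(15.75·20.62) ≈ 0.2895
θ = arccos(0.2895) ≈ 73.17°

73.17°


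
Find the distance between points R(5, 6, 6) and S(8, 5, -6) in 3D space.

d = √[(x₂-x₁)² + (y₂-y₁)² + (z₂-z₁)²]
  = √[3² + (-1)² + (-12)²]
  = √[9 + 1 + 144]
  = √154
  ≈ 12.41

12.41


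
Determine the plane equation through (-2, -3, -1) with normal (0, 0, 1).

The plane through P with normal n = (a, b, c) satisfies n·(r - P) = 0,
i.e. ax + by + cz = a·x₀ + b·y₀ + c·z₀.
d = 0·(-2) + 0·(-3) + 1·(-1)
  = 0 + 0 - 1
  = -1
Equation: z = -1

z = -1


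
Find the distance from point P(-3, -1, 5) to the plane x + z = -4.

distance = |a·x₀ + b·y₀ + c·z₀ - d| / √(a² + b² + c²)
  = |1·(-3) + 0·(-1) + 1·5 - (-4)| / √(1² + 0² + 1²)
  = |-3 + 0 + 5 + 4| / √(1 + 0 + 1)
  = |6| / √2
  = 6 / 1.414
  ≈ 4.243

4.243


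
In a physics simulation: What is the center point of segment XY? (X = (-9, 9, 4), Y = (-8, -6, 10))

M = ((x₁+x₂)/2, (y₁+y₂)/2, (z₁+z₂)/2)
  = ((-9 - 8)/2, (9 - 6)/2, (4 + 10)/2)
  = (-17/2, 3/2, 14/2)
  = (-8.5, 1.5, 7)

(-8.5, 1.5, 7)


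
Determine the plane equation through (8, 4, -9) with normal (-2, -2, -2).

The plane through P with normal n = (a, b, c) satisfies n·(r - P) = 0,
i.e. ax + by + cz = a·x₀ + b·y₀ + c·z₀.
d = (-2)·8 + (-2)·4 + (-2)·(-9)
  = -16 - 8 + 18
  = -6
Equation: -2x - 2y - 2z = -6

-2x - 2y - 2z = -6


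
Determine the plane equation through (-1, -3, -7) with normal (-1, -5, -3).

The plane through P with normal n = (a, b, c) satisfies n·(r - P) = 0,
i.e. ax + by + cz = a·x₀ + b·y₀ + c·z₀.
d = (-1)·(-1) + (-5)·(-3) + (-3)·(-7)
  = 1 + 15 + 21
  = 37
Equation: -x - 5y - 3z = 37

-x - 5y - 3z = 37


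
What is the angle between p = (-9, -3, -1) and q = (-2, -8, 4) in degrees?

p·q = (-9)·(-2) + (-3)·(-8) + (-1)·4 = 18 + 24 - 4 = 38
|p| = √((-9)² + (-3)² + (-1)²) = √91 ≈ 9.539
|q| = √((-2)² + (-8)² + 4²) = √84 ≈ 9.165
cos θ = (p·q)/(|p||q|) = 38/(9.539·9.165) ≈ 0.4346
θ = arccos(0.4346) ≈ 64.24°

64.24°


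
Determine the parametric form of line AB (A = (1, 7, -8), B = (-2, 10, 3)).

Direction vector d = B - A = (-2 - 1, 10 - 7, 3 + 8) = (-3, 3, 11)
Parametric form r = A + t·d:
x = 1 - 3t, y = 7 + 3t, z = -8 + 11t

x = 1 - 3t, y = 7 + 3t, z = -8 + 11t


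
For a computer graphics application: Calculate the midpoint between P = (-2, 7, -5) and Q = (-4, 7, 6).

M = ((x₁+x₂)/2, (y₁+y₂)/2, (z₁+z₂)/2)
  = ((-2 - 4)/2, (7 + 7)/2, (-5 + 6)/2)
  = (-6/2, 14/2, 1/2)
  = (-3, 7, 0.5)

(-3, 7, 0.5)


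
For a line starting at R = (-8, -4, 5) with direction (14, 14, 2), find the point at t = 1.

P(t) = R + t·d
  = (-8 + 14·1, -4 + 14·1, 5 + 2·1)
  = (-8 + 14, -4 + 14, 5 + 2)
  = (6, 10, 7)

(6, 10, 7)


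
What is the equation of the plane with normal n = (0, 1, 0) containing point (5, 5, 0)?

The plane through P with normal n = (a, b, c) satisfies n·(r - P) = 0,
i.e. ax + by + cz = a·x₀ + b·y₀ + c·z₀.
d = 0·5 + 1·5 + 0·0
  = 0 + 5 + 0
  = 5
Equation: y = 5

y = 5


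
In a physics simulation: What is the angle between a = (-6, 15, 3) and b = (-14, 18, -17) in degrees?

a·b = (-6)·(-14) + 15·18 + 3·(-17) = 84 + 270 - 51 = 303
|a| = √((-6)² + 15² + 3²) = √270 ≈ 16.43
|b| = √((-14)² + 18² + (-17)²) = √809 ≈ 28.44
cos θ = (a·b)/(|a||b|) = 303/(16.43·28.44) ≈ 0.6483
θ = arccos(0.6483) ≈ 49.59°

49.59°
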